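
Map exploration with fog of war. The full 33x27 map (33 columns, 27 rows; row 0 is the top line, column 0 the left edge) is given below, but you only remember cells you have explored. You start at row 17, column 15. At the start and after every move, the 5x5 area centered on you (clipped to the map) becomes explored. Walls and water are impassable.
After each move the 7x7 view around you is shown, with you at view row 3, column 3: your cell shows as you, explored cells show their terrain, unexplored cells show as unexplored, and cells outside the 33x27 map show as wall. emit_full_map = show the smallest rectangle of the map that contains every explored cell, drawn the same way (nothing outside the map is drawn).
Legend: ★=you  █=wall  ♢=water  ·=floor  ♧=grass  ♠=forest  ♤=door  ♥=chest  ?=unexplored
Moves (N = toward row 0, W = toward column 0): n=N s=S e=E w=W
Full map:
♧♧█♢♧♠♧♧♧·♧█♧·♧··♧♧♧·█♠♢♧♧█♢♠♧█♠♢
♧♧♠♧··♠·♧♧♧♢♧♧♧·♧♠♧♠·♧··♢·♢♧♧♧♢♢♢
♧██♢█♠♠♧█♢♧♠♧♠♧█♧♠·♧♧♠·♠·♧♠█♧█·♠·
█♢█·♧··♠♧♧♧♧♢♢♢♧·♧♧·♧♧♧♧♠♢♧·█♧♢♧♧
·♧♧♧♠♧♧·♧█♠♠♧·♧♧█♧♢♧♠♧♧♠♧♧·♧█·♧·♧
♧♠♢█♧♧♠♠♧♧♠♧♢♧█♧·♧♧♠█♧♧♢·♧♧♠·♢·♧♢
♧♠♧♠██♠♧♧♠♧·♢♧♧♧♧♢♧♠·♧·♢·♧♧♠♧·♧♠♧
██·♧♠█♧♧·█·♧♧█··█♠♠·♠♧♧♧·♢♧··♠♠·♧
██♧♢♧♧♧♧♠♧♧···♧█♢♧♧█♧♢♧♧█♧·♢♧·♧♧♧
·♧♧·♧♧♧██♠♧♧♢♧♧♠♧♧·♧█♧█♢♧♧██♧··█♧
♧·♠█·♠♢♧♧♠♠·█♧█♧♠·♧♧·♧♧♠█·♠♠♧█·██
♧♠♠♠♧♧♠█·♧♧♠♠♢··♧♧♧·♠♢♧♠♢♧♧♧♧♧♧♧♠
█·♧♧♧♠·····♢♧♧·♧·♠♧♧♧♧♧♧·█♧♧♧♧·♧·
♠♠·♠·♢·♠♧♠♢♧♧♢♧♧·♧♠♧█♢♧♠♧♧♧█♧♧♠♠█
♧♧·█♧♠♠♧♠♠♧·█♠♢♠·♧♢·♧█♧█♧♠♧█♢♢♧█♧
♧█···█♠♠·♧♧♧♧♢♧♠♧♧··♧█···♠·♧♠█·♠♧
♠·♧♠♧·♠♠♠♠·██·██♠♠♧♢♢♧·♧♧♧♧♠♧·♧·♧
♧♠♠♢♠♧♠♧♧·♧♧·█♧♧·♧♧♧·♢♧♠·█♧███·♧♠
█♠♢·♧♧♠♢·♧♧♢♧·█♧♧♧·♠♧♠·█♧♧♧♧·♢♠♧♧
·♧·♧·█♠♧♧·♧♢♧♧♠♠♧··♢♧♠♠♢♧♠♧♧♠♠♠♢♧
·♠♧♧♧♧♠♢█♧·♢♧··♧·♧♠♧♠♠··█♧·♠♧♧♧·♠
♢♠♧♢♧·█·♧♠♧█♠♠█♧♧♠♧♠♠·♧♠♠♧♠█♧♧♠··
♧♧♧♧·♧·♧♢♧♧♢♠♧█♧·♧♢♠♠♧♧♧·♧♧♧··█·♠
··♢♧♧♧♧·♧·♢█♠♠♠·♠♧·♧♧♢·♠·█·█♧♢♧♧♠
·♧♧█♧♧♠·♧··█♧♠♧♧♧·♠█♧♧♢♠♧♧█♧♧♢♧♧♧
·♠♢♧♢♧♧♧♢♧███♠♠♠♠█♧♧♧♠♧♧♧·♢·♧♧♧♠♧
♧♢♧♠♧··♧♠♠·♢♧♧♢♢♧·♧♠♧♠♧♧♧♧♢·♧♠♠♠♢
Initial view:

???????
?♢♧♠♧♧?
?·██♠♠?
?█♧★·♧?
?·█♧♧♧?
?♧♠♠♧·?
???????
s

?♢♧♠♧♧?
?·██♠♠?
?█♧♧·♧?
?·█★♧♧?
?♧♠♠♧·?
?··♧·♧?
???????

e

♢♧♠♧♧??
·██♠♠♧?
█♧♧·♧♧?
·█♧★♧·?
♧♠♠♧··?
··♧·♧♠?
???????

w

?♢♧♠♧♧?
?·██♠♠♧
?█♧♧·♧♧
?·█★♧♧·
?♧♠♠♧··
?··♧·♧♠
???????

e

♢♧♠♧♧??
·██♠♠♧?
█♧♧·♧♧?
·█♧★♧·?
♧♠♠♧··?
··♧·♧♠?
???????

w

?♢♧♠♧♧?
?·██♠♠♧
?█♧♧·♧♧
?·█★♧♧·
?♧♠♠♧··
?··♧·♧♠
???????

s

?·██♠♠♧
?█♧♧·♧♧
?·█♧♧♧·
?♧♠★♧··
?··♧·♧♠
?♠█♧♧♠?
???????

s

?█♧♧·♧♧
?·█♧♧♧·
?♧♠♠♧··
?··★·♧♠
?♠█♧♧♠?
?♧█♧·♧?
???????

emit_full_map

♢♧♠♧♧?
·██♠♠♧
█♧♧·♧♧
·█♧♧♧·
♧♠♠♧··
··★·♧♠
♠█♧♧♠?
♧█♧·♧?

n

?·██♠♠♧
?█♧♧·♧♧
?·█♧♧♧·
?♧♠★♧··
?··♧·♧♠
?♠█♧♧♠?
?♧█♧·♧?

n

?♢♧♠♧♧?
?·██♠♠♧
?█♧♧·♧♧
?·█★♧♧·
?♧♠♠♧··
?··♧·♧♠
?♠█♧♧♠?

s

?·██♠♠♧
?█♧♧·♧♧
?·█♧♧♧·
?♧♠★♧··
?··♧·♧♠
?♠█♧♧♠?
?♧█♧·♧?

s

?█♧♧·♧♧
?·█♧♧♧·
?♧♠♠♧··
?··★·♧♠
?♠█♧♧♠?
?♧█♧·♧?
???????

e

█♧♧·♧♧?
·█♧♧♧·?
♧♠♠♧··?
··♧★♧♠?
♠█♧♧♠♧?
♧█♧·♧♢?
???????

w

?█♧♧·♧♧
?·█♧♧♧·
?♧♠♠♧··
?··★·♧♠
?♠█♧♧♠♧
?♧█♧·♧♢
???????

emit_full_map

♢♧♠♧♧?
·██♠♠♧
█♧♧·♧♧
·█♧♧♧·
♧♠♠♧··
··★·♧♠
♠█♧♧♠♧
♧█♧·♧♢

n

?·██♠♠♧
?█♧♧·♧♧
?·█♧♧♧·
?♧♠★♧··
?··♧·♧♠
?♠█♧♧♠♧
?♧█♧·♧♢

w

??·██♠♠
?·█♧♧·♧
?♧·█♧♧♧
?♧♧★♠♧·
?♧··♧·♧
?♠♠█♧♧♠
??♧█♧·♧

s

?·█♧♧·♧
?♧·█♧♧♧
?♧♧♠♠♧·
?♧·★♧·♧
?♠♠█♧♧♠
?♠♧█♧·♧
???????

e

·█♧♧·♧♧
♧·█♧♧♧·
♧♧♠♠♧··
♧··★·♧♠
♠♠█♧♧♠♧
♠♧█♧·♧♢
???????

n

?·██♠♠♧
·█♧♧·♧♧
♧·█♧♧♧·
♧♧♠★♧··
♧··♧·♧♠
♠♠█♧♧♠♧
♠♧█♧·♧♢

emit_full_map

?♢♧♠♧♧?
?·██♠♠♧
·█♧♧·♧♧
♧·█♧♧♧·
♧♧♠★♧··
♧··♧·♧♠
♠♠█♧♧♠♧
♠♧█♧·♧♢

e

·██♠♠♧?
█♧♧·♧♧?
·█♧♧♧·?
♧♠♠★··?
··♧·♧♠?
♠█♧♧♠♧?
♧█♧·♧♢?

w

?·██♠♠♧
·█♧♧·♧♧
♧·█♧♧♧·
♧♧♠★♧··
♧··♧·♧♠
♠♠█♧♧♠♧
♠♧█♧·♧♢

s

·█♧♧·♧♧
♧·█♧♧♧·
♧♧♠♠♧··
♧··★·♧♠
♠♠█♧♧♠♧
♠♧█♧·♧♢
???????

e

█♧♧·♧♧?
·█♧♧♧·?
♧♠♠♧··?
··♧★♧♠?
♠█♧♧♠♧?
♧█♧·♧♢?
???????

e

♧♧·♧♧??
█♧♧♧·♠?
♠♠♧··♢?
·♧·★♠♧?
█♧♧♠♧♠?
█♧·♧♢♠?
???????

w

█♧♧·♧♧?
·█♧♧♧·♠
♧♠♠♧··♢
··♧★♧♠♧
♠█♧♧♠♧♠
♧█♧·♧♢♠
???????

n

·██♠♠♧?
█♧♧·♧♧?
·█♧♧♧·♠
♧♠♠★··♢
··♧·♧♠♧
♠█♧♧♠♧♠
♧█♧·♧♢♠

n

♢♧♠♧♧??
·██♠♠♧?
█♧♧·♧♧?
·█♧★♧·♠
♧♠♠♧··♢
··♧·♧♠♧
♠█♧♧♠♧♠

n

???????
♢♧♠♧♧·?
·██♠♠♧?
█♧♧★♧♧?
·█♧♧♧·♠
♧♠♠♧··♢
··♧·♧♠♧

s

♢♧♠♧♧·?
·██♠♠♧?
█♧♧·♧♧?
·█♧★♧·♠
♧♠♠♧··♢
··♧·♧♠♧
♠█♧♧♠♧♠

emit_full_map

?♢♧♠♧♧·?
?·██♠♠♧?
·█♧♧·♧♧?
♧·█♧★♧·♠
♧♧♠♠♧··♢
♧··♧·♧♠♧
♠♠█♧♧♠♧♠
♠♧█♧·♧♢♠


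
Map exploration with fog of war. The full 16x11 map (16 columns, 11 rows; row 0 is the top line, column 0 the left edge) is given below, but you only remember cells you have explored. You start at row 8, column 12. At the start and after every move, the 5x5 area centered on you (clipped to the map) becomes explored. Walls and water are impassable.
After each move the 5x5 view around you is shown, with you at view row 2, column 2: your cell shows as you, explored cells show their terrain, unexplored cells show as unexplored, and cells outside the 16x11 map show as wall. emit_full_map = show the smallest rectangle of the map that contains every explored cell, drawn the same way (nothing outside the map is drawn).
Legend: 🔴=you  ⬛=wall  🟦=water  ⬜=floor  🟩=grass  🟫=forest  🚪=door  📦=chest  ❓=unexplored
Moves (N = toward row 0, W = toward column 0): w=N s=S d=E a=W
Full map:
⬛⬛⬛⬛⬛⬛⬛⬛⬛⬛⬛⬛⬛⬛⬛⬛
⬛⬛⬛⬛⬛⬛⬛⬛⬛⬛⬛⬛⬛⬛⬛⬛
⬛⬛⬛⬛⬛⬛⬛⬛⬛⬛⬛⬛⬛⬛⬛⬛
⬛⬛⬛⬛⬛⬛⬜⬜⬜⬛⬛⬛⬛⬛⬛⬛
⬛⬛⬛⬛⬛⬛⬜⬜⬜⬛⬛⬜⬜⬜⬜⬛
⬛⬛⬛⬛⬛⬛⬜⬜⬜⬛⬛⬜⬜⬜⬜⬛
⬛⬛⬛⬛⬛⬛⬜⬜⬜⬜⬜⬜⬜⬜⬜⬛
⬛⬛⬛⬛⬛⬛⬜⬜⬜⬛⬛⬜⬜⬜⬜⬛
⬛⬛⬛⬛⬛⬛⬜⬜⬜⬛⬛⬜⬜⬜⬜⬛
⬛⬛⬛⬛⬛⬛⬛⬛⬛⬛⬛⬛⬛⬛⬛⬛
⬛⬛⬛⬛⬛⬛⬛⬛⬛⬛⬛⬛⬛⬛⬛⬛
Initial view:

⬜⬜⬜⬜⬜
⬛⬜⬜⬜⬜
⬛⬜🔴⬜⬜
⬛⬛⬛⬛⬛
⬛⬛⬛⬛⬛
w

⬛⬜⬜⬜⬜
⬜⬜⬜⬜⬜
⬛⬜🔴⬜⬜
⬛⬜⬜⬜⬜
⬛⬛⬛⬛⬛

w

⬛⬜⬜⬜⬜
⬛⬜⬜⬜⬜
⬜⬜🔴⬜⬜
⬛⬜⬜⬜⬜
⬛⬜⬜⬜⬜

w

⬛⬛⬛⬛⬛
⬛⬜⬜⬜⬜
⬛⬜🔴⬜⬜
⬜⬜⬜⬜⬜
⬛⬜⬜⬜⬜

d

⬛⬛⬛⬛⬛
⬜⬜⬜⬜⬛
⬜⬜🔴⬜⬛
⬜⬜⬜⬜⬛
⬜⬜⬜⬜⬛

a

⬛⬛⬛⬛⬛
⬛⬜⬜⬜⬜
⬛⬜🔴⬜⬜
⬜⬜⬜⬜⬜
⬛⬜⬜⬜⬜

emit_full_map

⬛⬛⬛⬛⬛⬛
⬛⬜⬜⬜⬜⬛
⬛⬜🔴⬜⬜⬛
⬜⬜⬜⬜⬜⬛
⬛⬜⬜⬜⬜⬛
⬛⬜⬜⬜⬜❓
⬛⬛⬛⬛⬛❓
⬛⬛⬛⬛⬛❓

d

⬛⬛⬛⬛⬛
⬜⬜⬜⬜⬛
⬜⬜🔴⬜⬛
⬜⬜⬜⬜⬛
⬜⬜⬜⬜⬛

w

⬛⬛⬛⬛⬛
⬛⬛⬛⬛⬛
⬜⬜🔴⬜⬛
⬜⬜⬜⬜⬛
⬜⬜⬜⬜⬛

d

⬛⬛⬛⬛⬛
⬛⬛⬛⬛⬛
⬜⬜🔴⬛⬛
⬜⬜⬜⬛⬛
⬜⬜⬜⬛⬛

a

⬛⬛⬛⬛⬛
⬛⬛⬛⬛⬛
⬜⬜🔴⬜⬛
⬜⬜⬜⬜⬛
⬜⬜⬜⬜⬛

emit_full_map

❓⬛⬛⬛⬛⬛
⬛⬛⬛⬛⬛⬛
⬛⬜⬜🔴⬜⬛
⬛⬜⬜⬜⬜⬛
⬜⬜⬜⬜⬜⬛
⬛⬜⬜⬜⬜⬛
⬛⬜⬜⬜⬜❓
⬛⬛⬛⬛⬛❓
⬛⬛⬛⬛⬛❓


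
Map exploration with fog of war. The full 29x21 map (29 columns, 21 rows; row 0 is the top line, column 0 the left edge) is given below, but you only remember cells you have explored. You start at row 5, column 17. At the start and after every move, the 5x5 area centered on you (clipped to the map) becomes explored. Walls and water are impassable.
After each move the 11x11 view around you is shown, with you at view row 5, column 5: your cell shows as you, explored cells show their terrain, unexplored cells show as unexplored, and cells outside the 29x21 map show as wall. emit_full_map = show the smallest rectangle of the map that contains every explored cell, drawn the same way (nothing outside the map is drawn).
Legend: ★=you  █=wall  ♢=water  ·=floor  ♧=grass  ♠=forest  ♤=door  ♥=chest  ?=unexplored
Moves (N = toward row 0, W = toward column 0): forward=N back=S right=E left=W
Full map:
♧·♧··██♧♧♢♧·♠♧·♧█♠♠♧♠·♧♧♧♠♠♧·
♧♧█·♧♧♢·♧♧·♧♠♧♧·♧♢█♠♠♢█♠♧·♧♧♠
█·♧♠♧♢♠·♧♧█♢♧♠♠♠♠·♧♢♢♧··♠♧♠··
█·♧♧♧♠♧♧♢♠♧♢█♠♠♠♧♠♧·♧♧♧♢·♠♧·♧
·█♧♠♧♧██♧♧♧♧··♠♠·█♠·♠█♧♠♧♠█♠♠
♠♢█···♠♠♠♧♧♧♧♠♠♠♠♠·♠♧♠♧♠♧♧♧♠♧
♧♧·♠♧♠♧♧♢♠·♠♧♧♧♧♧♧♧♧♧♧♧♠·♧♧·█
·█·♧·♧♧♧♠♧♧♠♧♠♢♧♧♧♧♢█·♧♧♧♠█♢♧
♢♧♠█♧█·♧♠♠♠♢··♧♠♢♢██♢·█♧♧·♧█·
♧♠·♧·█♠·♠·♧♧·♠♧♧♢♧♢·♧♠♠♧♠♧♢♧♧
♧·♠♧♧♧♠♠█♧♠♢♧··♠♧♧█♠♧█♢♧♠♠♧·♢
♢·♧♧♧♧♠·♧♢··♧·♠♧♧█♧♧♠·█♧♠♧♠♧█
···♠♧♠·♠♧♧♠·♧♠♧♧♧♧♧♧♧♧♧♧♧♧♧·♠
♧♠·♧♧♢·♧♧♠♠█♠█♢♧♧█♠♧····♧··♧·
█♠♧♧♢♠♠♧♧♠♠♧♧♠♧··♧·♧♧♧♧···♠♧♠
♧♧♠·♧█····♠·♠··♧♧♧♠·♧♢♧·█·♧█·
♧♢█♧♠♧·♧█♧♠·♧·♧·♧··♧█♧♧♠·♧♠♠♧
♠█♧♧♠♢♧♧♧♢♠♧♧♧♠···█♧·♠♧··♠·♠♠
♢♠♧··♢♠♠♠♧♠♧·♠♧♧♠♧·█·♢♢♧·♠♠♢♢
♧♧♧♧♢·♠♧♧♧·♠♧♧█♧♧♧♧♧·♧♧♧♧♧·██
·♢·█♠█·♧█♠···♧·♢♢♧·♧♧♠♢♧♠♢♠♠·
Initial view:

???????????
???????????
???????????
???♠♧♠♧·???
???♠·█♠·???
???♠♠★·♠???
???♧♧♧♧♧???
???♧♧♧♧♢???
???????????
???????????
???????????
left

???????????
???????????
???????????
???♠♠♧♠♧·??
???♠♠·█♠·??
???♠♠★♠·♠??
???♧♧♧♧♧♧??
???♢♧♧♧♧♢??
???????????
???????????
???????????

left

???????????
???????????
???????????
???♠♠♠♧♠♧·?
???·♠♠·█♠·?
???♠♠★♠♠·♠?
???♧♧♧♧♧♧♧?
???♠♢♧♧♧♧♢?
???????????
???????????
???????????

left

???????????
???????????
???????????
???█♠♠♠♧♠♧·
???··♠♠·█♠·
???♧♠★♠♠♠·♠
???♧♧♧♧♧♧♧♧
???♧♠♢♧♧♧♧♢
???????????
???????????
???????????

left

???????????
???????????
???????????
???♢█♠♠♠♧♠♧
???♧··♠♠·█♠
???♧♧★♠♠♠♠·
???♠♧♧♧♧♧♧♧
???♠♧♠♢♧♧♧♧
???????????
???????????
???????????

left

???????????
???????????
???????????
???♧♢█♠♠♠♧♠
???♧♧··♠♠·█
???♧♧★♠♠♠♠♠
???·♠♧♧♧♧♧♧
???♧♠♧♠♢♧♧♧
???????????
???????????
???????????

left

???????????
???????????
???????????
???♠♧♢█♠♠♠♧
???♧♧♧··♠♠·
???♧♧★♧♠♠♠♠
???♠·♠♧♧♧♧♧
???♧♧♠♧♠♢♧♧
???????????
???????????
???????????

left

???????????
???????????
???????????
???♢♠♧♢█♠♠♠
???♧♧♧♧··♠♠
???♠♧★♧♧♠♠♠
???♢♠·♠♧♧♧♧
???♠♧♧♠♧♠♢♧
???????????
???????????
???????????

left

???????????
???????????
???????????
???♧♢♠♧♢█♠♠
???█♧♧♧♧··♠
???♠♠★♧♧♧♠♠
???♧♢♠·♠♧♧♧
???♧♠♧♧♠♧♠♢
???????????
???????????
???????????

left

???????????
???????????
???????????
???♧♧♢♠♧♢█♠
???██♧♧♧♧··
???♠♠★♧♧♧♧♠
???♧♧♢♠·♠♧♧
???♧♧♠♧♧♠♧♠
???????????
???????????
???????????

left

???????????
???????????
???????????
???♠♧♧♢♠♧♢█
???♧██♧♧♧♧·
???·♠★♠♧♧♧♧
???♠♧♧♢♠·♠♧
???♧♧♧♠♧♧♠♧
???????????
???????????
???????????

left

???????????
???????????
???????????
???♧♠♧♧♢♠♧♢
???♧♧██♧♧♧♧
???··★♠♠♧♧♧
???♧♠♧♧♢♠·♠
???·♧♧♧♠♧♧♠
???????????
???????????
???????????

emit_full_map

♧♠♧♧♢♠♧♢█♠♠♠♧♠♧·
♧♧██♧♧♧♧··♠♠·█♠·
··★♠♠♧♧♧♧♠♠♠♠♠·♠
♧♠♧♧♢♠·♠♧♧♧♧♧♧♧♧
·♧♧♧♠♧♧♠♧♠♢♧♧♧♧♢

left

???????????
???????????
???????????
???♧♧♠♧♧♢♠♧
???♠♧♧██♧♧♧
???··★♠♠♠♧♧
???♠♧♠♧♧♢♠·
???♧·♧♧♧♠♧♧
???????????
???????????
???????????

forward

███████████
???????????
???????????
???♠♧♢♠·???
???♧♧♠♧♧♢♠♧
???♠♧★██♧♧♧
???···♠♠♠♧♧
???♠♧♠♧♧♢♠·
???♧·♧♧♧♠♧♧
???????????
???????????

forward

███████████
███████████
???????????
???·♧♧♢·???
???♠♧♢♠·???
???♧♧★♧♧♢♠♧
???♠♧♧██♧♧♧
???···♠♠♠♧♧
???♠♧♠♧♧♢♠·
???♧·♧♧♧♠♧♧
???????????

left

███████████
███████████
█??????????
█??█·♧♧♢·??
█??♧♠♧♢♠·??
█??♧♧★♠♧♧♢♠
█??♧♠♧♧██♧♧
█??█···♠♠♠♧
█???♠♧♠♧♧♢♠
█???♧·♧♧♧♠♧
█??????????

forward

███████████
███████████
███████████
█??♧··██???
█??█·♧♧♢·??
█??♧♠★♢♠·??
█??♧♧♧♠♧♧♢♠
█??♧♠♧♧██♧♧
█??█···♠♠♠♧
█???♠♧♠♧♧♢♠
█???♧·♧♧♧♠♧

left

███████████
███████████
███████████
██?·♧··██??
██?♧█·♧♧♢·?
██?·♧★♧♢♠·?
██?·♧♧♧♠♧♧♢
██?█♧♠♧♧██♧
██??█···♠♠♠
██???♠♧♠♧♧♢
██???♧·♧♧♧♠

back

███████████
███████████
██?·♧··██??
██?♧█·♧♧♢·?
██?·♧♠♧♢♠·?
██?·♧★♧♠♧♧♢
██?█♧♠♧♧██♧
██?♢█···♠♠♠
██???♠♧♠♧♧♢
██???♧·♧♧♧♠
██?????????

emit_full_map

·♧··██?????????????
♧█·♧♧♢·????????????
·♧♠♧♢♠·????????????
·♧★♧♠♧♧♢♠♧♢█♠♠♠♧♠♧·
█♧♠♧♧██♧♧♧♧··♠♠·█♠·
♢█···♠♠♠♧♧♧♧♠♠♠♠♠·♠
??♠♧♠♧♧♢♠·♠♧♧♧♧♧♧♧♧
??♧·♧♧♧♠♧♧♠♧♠♢♧♧♧♧♢

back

███████████
██?·♧··██??
██?♧█·♧♧♢·?
██?·♧♠♧♢♠·?
██?·♧♧♧♠♧♧♢
██?█♧★♧♧██♧
██?♢█···♠♠♠
██?♧·♠♧♠♧♧♢
██???♧·♧♧♧♠
██?????????
██?????????

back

██?·♧··██??
██?♧█·♧♧♢·?
██?·♧♠♧♢♠·?
██?·♧♧♧♠♧♧♢
██?█♧♠♧♧██♧
██?♢█★··♠♠♠
██?♧·♠♧♠♧♧♢
██?█·♧·♧♧♧♠
██?????????
██?????????
██?????????

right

█?·♧··██???
█?♧█·♧♧♢·??
█?·♧♠♧♢♠·??
█?·♧♧♧♠♧♧♢♠
█?█♧♠♧♧██♧♧
█?♢█·★·♠♠♠♧
█?♧·♠♧♠♧♧♢♠
█?█·♧·♧♧♧♠♧
█??????????
█??????????
█??????????

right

?·♧··██????
?♧█·♧♧♢·???
?·♧♠♧♢♠·???
?·♧♧♧♠♧♧♢♠♧
?█♧♠♧♧██♧♧♧
?♢█··★♠♠♠♧♧
?♧·♠♧♠♧♧♢♠·
?█·♧·♧♧♧♠♧♧
???????????
???????????
???????????

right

·♧··██?????
♧█·♧♧♢·????
·♧♠♧♢♠·????
·♧♧♧♠♧♧♢♠♧♢
█♧♠♧♧██♧♧♧♧
♢█···★♠♠♧♧♧
♧·♠♧♠♧♧♢♠·♠
█·♧·♧♧♧♠♧♧♠
???????????
???????????
???????????

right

♧··██??????
█·♧♧♢·?????
♧♠♧♢♠·?????
♧♧♧♠♧♧♢♠♧♢█
♧♠♧♧██♧♧♧♧·
█···♠★♠♧♧♧♧
·♠♧♠♧♧♢♠·♠♧
·♧·♧♧♧♠♧♧♠♧
???????????
???????????
???????????

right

··██???????
·♧♧♢·??????
♠♧♢♠·??????
♧♧♠♧♧♢♠♧♢█♠
♠♧♧██♧♧♧♧··
···♠♠★♧♧♧♧♠
♠♧♠♧♧♢♠·♠♧♧
♧·♧♧♧♠♧♧♠♧♠
???????????
???????????
???????????

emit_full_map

·♧··██?????????????
♧█·♧♧♢·????????????
·♧♠♧♢♠·????????????
·♧♧♧♠♧♧♢♠♧♢█♠♠♠♧♠♧·
█♧♠♧♧██♧♧♧♧··♠♠·█♠·
♢█···♠♠★♧♧♧♧♠♠♠♠♠·♠
♧·♠♧♠♧♧♢♠·♠♧♧♧♧♧♧♧♧
█·♧·♧♧♧♠♧♧♠♧♠♢♧♧♧♧♢

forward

███████████
··██???????
·♧♧♢·??????
♠♧♢♠·♧♧█???
♧♧♠♧♧♢♠♧♢█♠
♠♧♧██★♧♧♧··
···♠♠♠♧♧♧♧♠
♠♧♠♧♧♢♠·♠♧♧
♧·♧♧♧♠♧♧♠♧♠
???????????
???????????

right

███████████
·██????????
♧♧♢·???????
♧♢♠·♧♧█♢???
♧♠♧♧♢♠♧♢█♠♠
♧♧██♧★♧♧··♠
··♠♠♠♧♧♧♧♠♠
♧♠♧♧♢♠·♠♧♧♧
·♧♧♧♠♧♧♠♧♠♢
???????????
???????????

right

███████████
██?????????
♧♢·????????
♢♠·♧♧█♢♧???
♠♧♧♢♠♧♢█♠♠♠
♧██♧♧★♧··♠♠
·♠♠♠♧♧♧♧♠♠♠
♠♧♧♢♠·♠♧♧♧♧
♧♧♧♠♧♧♠♧♠♢♧
???????????
???????????

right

███████████
█??????????
♢·?????????
♠·♧♧█♢♧♠???
♧♧♢♠♧♢█♠♠♠♧
██♧♧♧★··♠♠·
♠♠♠♧♧♧♧♠♠♠♠
♧♧♢♠·♠♧♧♧♧♧
♧♧♠♧♧♠♧♠♢♧♧
???????????
???????????

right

███████████
???????????
·??????????
·♧♧█♢♧♠♠???
♧♢♠♧♢█♠♠♠♧♠
█♧♧♧♧★·♠♠·█
♠♠♧♧♧♧♠♠♠♠♠
♧♢♠·♠♧♧♧♧♧♧
♧♠♧♧♠♧♠♢♧♧♧
???????????
???????????

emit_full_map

·♧··██?????????????
♧█·♧♧♢·????????????
·♧♠♧♢♠·♧♧█♢♧♠♠?????
·♧♧♧♠♧♧♢♠♧♢█♠♠♠♧♠♧·
█♧♠♧♧██♧♧♧♧★·♠♠·█♠·
♢█···♠♠♠♧♧♧♧♠♠♠♠♠·♠
♧·♠♧♠♧♧♢♠·♠♧♧♧♧♧♧♧♧
█·♧·♧♧♧♠♧♧♠♧♠♢♧♧♧♧♢


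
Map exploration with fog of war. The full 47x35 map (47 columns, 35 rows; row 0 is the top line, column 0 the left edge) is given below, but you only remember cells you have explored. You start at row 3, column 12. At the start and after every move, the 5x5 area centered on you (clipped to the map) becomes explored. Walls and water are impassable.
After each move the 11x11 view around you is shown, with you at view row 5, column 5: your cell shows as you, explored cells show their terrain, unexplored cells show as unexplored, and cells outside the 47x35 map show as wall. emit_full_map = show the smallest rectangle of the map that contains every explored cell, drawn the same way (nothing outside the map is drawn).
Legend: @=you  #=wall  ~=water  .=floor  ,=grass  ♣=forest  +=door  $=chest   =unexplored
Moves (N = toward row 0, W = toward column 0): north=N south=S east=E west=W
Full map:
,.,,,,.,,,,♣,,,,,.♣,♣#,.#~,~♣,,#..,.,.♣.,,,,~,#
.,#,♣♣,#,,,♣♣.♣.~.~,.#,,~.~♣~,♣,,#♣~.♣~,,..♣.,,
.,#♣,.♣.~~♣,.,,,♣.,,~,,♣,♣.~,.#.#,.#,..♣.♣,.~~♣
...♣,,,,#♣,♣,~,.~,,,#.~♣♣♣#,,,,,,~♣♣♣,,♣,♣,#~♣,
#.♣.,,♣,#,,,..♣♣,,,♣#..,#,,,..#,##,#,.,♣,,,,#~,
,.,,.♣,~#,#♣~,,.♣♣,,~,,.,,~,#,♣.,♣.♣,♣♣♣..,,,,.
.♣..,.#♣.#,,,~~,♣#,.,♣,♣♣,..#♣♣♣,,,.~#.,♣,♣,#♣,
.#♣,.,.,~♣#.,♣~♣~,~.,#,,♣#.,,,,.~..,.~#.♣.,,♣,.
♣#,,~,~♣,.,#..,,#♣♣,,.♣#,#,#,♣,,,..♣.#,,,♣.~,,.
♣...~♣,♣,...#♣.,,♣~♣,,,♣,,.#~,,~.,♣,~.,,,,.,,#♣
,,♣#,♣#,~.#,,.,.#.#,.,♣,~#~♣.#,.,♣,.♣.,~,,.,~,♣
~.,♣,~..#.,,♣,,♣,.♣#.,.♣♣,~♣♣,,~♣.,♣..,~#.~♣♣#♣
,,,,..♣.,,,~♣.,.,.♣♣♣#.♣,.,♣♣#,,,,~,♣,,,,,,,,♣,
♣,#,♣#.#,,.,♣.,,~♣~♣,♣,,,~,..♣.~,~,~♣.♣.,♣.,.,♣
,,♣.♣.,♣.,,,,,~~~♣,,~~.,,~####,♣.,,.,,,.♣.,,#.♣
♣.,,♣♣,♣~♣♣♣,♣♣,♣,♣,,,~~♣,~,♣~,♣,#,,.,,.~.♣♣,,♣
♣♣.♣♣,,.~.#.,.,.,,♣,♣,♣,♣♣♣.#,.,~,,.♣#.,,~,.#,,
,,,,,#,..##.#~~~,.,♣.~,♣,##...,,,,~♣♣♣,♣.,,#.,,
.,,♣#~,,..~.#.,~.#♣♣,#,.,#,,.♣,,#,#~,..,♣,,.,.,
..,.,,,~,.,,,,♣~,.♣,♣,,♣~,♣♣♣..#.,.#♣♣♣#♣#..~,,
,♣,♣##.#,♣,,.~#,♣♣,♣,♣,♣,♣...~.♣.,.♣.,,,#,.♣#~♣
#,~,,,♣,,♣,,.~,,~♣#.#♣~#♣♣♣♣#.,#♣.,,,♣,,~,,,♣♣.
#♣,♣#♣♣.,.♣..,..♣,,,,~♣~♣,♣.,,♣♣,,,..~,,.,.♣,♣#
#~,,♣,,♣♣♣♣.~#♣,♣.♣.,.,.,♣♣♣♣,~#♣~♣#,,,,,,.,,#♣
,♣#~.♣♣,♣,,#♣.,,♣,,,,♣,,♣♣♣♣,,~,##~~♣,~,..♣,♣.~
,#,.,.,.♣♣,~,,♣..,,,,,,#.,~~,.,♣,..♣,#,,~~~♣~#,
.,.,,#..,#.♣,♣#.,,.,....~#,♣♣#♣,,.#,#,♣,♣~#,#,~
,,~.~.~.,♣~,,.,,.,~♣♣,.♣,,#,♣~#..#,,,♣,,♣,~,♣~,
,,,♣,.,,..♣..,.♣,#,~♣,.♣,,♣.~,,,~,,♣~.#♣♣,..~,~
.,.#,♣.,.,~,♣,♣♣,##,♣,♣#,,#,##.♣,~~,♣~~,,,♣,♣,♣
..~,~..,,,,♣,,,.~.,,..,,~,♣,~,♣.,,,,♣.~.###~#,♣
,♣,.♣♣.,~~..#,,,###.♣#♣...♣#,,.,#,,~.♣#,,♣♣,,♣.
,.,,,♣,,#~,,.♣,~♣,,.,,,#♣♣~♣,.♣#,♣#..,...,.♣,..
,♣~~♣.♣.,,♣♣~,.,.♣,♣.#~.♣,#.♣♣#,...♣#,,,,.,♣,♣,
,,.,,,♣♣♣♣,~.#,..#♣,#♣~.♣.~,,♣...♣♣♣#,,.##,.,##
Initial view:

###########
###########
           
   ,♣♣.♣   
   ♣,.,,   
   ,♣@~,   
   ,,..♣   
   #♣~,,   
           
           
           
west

###########
###########
           
   ,,♣♣.♣  
   ~♣,.,,  
   ♣,@,~,  
   ,,,..♣  
   ,#♣~,,  
           
           
           

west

###########
###########
           
   ,,,♣♣.♣ 
   ~~♣,.,, 
   #♣@♣,~, 
   #,,,..♣ 
   #,#♣~,, 
           
           
           

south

###########
           
   ,,,♣♣.♣ 
   ~~♣,.,, 
   #♣,♣,~, 
   #,@,..♣ 
   #,#♣~,, 
   .#,,,   
           
           
           

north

###########
###########
           
   ,,,♣♣.♣ 
   ~~♣,.,, 
   #♣@♣,~, 
   #,,,..♣ 
   #,#♣~,, 
   .#,,,   
           
           

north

###########
###########
###########
   ,,,♣,   
   ,,,♣♣.♣ 
   ~~@,.,, 
   #♣,♣,~, 
   #,,,..♣ 
   #,#♣~,, 
   .#,,,   
           

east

###########
###########
###########
  ,,,♣,,   
  ,,,♣♣.♣  
  ~~♣@.,,  
  #♣,♣,~,  
  #,,,..♣  
  #,#♣~,,  
  .#,,,    
           

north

###########
###########
###########
###########
  ,,,♣,,   
  ,,,@♣.♣  
  ~~♣,.,,  
  #♣,♣,~,  
  #,,,..♣  
  #,#♣~,,  
  .#,,,    

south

###########
###########
###########
  ,,,♣,,   
  ,,,♣♣.♣  
  ~~♣@.,,  
  #♣,♣,~,  
  #,,,..♣  
  #,#♣~,,  
  .#,,,    
           

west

###########
###########
###########
   ,,,♣,,  
   ,,,♣♣.♣ 
   ~~@,.,, 
   #♣,♣,~, 
   #,,,..♣ 
   #,#♣~,, 
   .#,,,   
           

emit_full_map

,,,♣,, 
,,,♣♣.♣
~~@,.,,
#♣,♣,~,
#,,,..♣
#,#♣~,,
.#,,,  

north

###########
###########
###########
###########
   ,,,♣,,  
   ,,@♣♣.♣ 
   ~~♣,.,, 
   #♣,♣,~, 
   #,,,..♣ 
   #,#♣~,, 
   .#,,,   

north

###########
###########
###########
###########
###########
   ,,@♣,,  
   ,,,♣♣.♣ 
   ~~♣,.,, 
   #♣,♣,~, 
   #,,,..♣ 
   #,#♣~,, 

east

###########
###########
###########
###########
###########
  ,,,@,,   
  ,,,♣♣.♣  
  ~~♣,.,,  
  #♣,♣,~,  
  #,,,..♣  
  #,#♣~,,  

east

###########
###########
###########
###########
###########
 ,,,♣@,,   
 ,,,♣♣.♣   
 ~~♣,.,,   
 #♣,♣,~,   
 #,,,..♣   
 #,#♣~,,   

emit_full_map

,,,♣@,,
,,,♣♣.♣
~~♣,.,,
#♣,♣,~,
#,,,..♣
#,#♣~,,
.#,,,  

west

###########
###########
###########
###########
###########
  ,,,@,,,  
  ,,,♣♣.♣  
  ~~♣,.,,  
  #♣,♣,~,  
  #,,,..♣  
  #,#♣~,,  

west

###########
###########
###########
###########
###########
   ,,@♣,,, 
   ,,,♣♣.♣ 
   ~~♣,.,, 
   #♣,♣,~, 
   #,,,..♣ 
   #,#♣~,, 

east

###########
###########
###########
###########
###########
  ,,,@,,,  
  ,,,♣♣.♣  
  ~~♣,.,,  
  #♣,♣,~,  
  #,,,..♣  
  #,#♣~,,  

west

###########
###########
###########
###########
###########
   ,,@♣,,, 
   ,,,♣♣.♣ 
   ~~♣,.,, 
   #♣,♣,~, 
   #,,,..♣ 
   #,#♣~,, 


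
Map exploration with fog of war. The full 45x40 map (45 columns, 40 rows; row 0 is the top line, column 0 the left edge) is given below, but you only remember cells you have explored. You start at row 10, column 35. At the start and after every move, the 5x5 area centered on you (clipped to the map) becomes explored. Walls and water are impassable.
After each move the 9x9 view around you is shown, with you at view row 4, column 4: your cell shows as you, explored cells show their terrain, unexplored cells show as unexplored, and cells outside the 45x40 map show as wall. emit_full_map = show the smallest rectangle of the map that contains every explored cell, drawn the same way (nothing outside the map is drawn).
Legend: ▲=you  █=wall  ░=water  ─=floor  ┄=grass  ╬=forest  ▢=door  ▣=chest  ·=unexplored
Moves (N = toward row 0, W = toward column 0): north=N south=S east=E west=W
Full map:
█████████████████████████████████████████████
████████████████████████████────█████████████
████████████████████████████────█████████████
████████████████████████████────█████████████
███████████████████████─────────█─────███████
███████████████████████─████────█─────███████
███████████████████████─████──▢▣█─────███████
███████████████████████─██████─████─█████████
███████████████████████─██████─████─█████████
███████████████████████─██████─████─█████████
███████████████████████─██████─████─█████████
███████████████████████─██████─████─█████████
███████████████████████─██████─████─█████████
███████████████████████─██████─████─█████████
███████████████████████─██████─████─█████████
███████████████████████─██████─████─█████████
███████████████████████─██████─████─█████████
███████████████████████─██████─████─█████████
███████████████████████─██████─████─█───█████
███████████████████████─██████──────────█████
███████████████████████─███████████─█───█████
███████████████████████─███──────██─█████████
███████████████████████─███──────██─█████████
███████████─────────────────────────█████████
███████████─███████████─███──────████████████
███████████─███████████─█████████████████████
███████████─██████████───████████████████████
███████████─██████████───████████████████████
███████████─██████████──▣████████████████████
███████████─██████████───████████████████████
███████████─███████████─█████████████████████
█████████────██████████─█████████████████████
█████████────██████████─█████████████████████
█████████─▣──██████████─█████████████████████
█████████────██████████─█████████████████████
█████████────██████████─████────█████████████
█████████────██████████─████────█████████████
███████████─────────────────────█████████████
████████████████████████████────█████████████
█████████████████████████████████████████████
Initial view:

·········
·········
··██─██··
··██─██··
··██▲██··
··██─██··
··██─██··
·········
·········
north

·········
·········
··██─██··
··██─██··
··██▲██··
··██─██··
··██─██··
··██─██··
·········

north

·········
·········
··─────··
··██─██··
··██▲██··
··██─██··
··██─██··
··██─██··
··██─██··

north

·········
·········
··─────··
··─────··
··██▲██··
··██─██··
··██─██··
··██─██··
··██─██··

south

·········
··─────··
··─────··
··██─██··
··██▲██··
··██─██··
··██─██··
··██─██··
··██─██··

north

·········
·········
··─────··
··─────··
··██▲██··
··██─██··
··██─██··
··██─██··
··██─██··

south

·········
··─────··
··─────··
··██─██··
··██▲██··
··██─██··
··██─██··
··██─██··
··██─██··


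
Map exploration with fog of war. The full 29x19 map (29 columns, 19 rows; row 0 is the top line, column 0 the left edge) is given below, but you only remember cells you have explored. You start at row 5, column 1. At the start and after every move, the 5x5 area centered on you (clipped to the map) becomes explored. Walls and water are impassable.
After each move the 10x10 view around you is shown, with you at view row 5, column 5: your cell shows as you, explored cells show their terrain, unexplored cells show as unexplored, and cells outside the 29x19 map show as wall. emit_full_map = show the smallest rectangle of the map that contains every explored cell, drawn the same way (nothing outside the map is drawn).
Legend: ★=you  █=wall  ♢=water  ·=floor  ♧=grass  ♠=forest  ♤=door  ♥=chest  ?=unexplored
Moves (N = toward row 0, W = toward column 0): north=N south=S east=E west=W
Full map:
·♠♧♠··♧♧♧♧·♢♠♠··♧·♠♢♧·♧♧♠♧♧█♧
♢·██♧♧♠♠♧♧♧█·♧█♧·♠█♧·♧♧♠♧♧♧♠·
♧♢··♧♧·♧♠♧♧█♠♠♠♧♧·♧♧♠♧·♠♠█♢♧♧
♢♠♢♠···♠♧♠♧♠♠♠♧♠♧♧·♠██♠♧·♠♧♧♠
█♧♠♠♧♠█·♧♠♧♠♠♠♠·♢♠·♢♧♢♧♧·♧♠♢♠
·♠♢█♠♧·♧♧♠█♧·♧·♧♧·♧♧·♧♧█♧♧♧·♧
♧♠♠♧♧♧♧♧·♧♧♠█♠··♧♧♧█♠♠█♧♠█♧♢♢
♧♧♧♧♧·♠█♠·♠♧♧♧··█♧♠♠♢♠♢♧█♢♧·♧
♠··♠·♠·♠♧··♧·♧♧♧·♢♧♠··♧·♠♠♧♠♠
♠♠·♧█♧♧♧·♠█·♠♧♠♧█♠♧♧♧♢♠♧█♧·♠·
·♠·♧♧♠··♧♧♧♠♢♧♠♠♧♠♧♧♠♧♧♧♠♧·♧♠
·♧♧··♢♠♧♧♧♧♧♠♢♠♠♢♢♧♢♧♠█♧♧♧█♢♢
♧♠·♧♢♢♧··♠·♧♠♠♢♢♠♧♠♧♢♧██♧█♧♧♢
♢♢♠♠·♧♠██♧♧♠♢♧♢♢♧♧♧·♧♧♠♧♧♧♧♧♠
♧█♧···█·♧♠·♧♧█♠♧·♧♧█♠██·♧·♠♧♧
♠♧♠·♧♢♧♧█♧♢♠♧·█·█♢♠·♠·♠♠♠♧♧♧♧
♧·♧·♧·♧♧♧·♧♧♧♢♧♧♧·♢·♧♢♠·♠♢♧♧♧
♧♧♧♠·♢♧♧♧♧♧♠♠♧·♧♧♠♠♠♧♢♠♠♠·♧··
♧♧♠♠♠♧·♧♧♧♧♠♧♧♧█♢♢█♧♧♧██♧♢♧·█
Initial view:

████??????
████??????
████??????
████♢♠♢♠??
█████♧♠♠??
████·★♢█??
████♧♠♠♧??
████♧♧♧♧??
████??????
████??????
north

██████████
████??????
████??????
████♧♢··??
████♢♠♢♠??
█████★♠♠??
████·♠♢█??
████♧♠♠♧??
████♧♧♧♧??
████??????

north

██████████
██████████
████??????
████♢·██??
████♧♢··??
████♢★♢♠??
█████♧♠♠??
████·♠♢█??
████♧♠♠♧??
████♧♧♧♧??

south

██████████
████??????
████♢·██??
████♧♢··??
████♢♠♢♠??
█████★♠♠??
████·♠♢█??
████♧♠♠♧??
████♧♧♧♧??
████??????

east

██████████
███???????
███♢·██???
███♧♢··♧??
███♢♠♢♠·??
████♧★♠♧??
███·♠♢█♠??
███♧♠♠♧♧??
███♧♧♧♧???
███???????

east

██████████
██????????
██♢·██????
██♧♢··♧♧??
██♢♠♢♠··??
███♧♠★♧♠??
██·♠♢█♠♧??
██♧♠♠♧♧♧??
██♧♧♧♧????
██????????

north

██████████
██████████
██????????
██♢·██♧♧??
██♧♢··♧♧??
██♢♠♢★··??
███♧♠♠♧♠??
██·♠♢█♠♧??
██♧♠♠♧♧♧??
██♧♧♧♧????

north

██████████
██████████
██████████
██?♠♧♠··??
██♢·██♧♧??
██♧♢·★♧♧??
██♢♠♢♠··??
███♧♠♠♧♠??
██·♠♢█♠♧??
██♧♠♠♧♧♧??

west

██████████
██████████
██████████
███·♠♧♠··?
███♢·██♧♧?
███♧♢★·♧♧?
███♢♠♢♠··?
████♧♠♠♧♠?
███·♠♢█♠♧?
███♧♠♠♧♧♧?

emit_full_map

·♠♧♠··
♢·██♧♧
♧♢★·♧♧
♢♠♢♠··
█♧♠♠♧♠
·♠♢█♠♧
♧♠♠♧♧♧
♧♧♧♧??

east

██████████
██████████
██████████
██·♠♧♠··??
██♢·██♧♧??
██♧♢·★♧♧??
██♢♠♢♠··??
███♧♠♠♧♠??
██·♠♢█♠♧??
██♧♠♠♧♧♧??

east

██████████
██████████
██████████
█·♠♧♠··♧??
█♢·██♧♧♠??
█♧♢··★♧·??
█♢♠♢♠···??
██♧♠♠♧♠█??
█·♠♢█♠♧???
█♧♠♠♧♧♧???

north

██████████
██████████
██████████
██████████
█·♠♧♠··♧??
█♢·██★♧♠??
█♧♢··♧♧·??
█♢♠♢♠···??
██♧♠♠♧♠█??
█·♠♢█♠♧???

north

██████████
██████████
██████████
██████████
██████████
█·♠♧♠★·♧??
█♢·██♧♧♠??
█♧♢··♧♧·??
█♢♠♢♠···??
██♧♠♠♧♠█??

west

██████████
██████████
██████████
██████████
██████████
██·♠♧★··♧?
██♢·██♧♧♠?
██♧♢··♧♧·?
██♢♠♢♠···?
███♧♠♠♧♠█?

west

██████████
██████████
██████████
██████████
██████████
███·♠★♠··♧
███♢·██♧♧♠
███♧♢··♧♧·
███♢♠♢♠···
████♧♠♠♧♠█

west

██████████
██████████
██████████
██████████
██████████
████·★♧♠··
████♢·██♧♧
████♧♢··♧♧
████♢♠♢♠··
█████♧♠♠♧♠

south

██████████
██████████
██████████
██████████
████·♠♧♠··
████♢★██♧♧
████♧♢··♧♧
████♢♠♢♠··
█████♧♠♠♧♠
████·♠♢█♠♧

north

██████████
██████████
██████████
██████████
██████████
████·★♧♠··
████♢·██♧♧
████♧♢··♧♧
████♢♠♢♠··
█████♧♠♠♧♠

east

██████████
██████████
██████████
██████████
██████████
███·♠★♠··♧
███♢·██♧♧♠
███♧♢··♧♧·
███♢♠♢♠···
████♧♠♠♧♠█

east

██████████
██████████
██████████
██████████
██████████
██·♠♧★··♧?
██♢·██♧♧♠?
██♧♢··♧♧·?
██♢♠♢♠···?
███♧♠♠♧♠█?
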